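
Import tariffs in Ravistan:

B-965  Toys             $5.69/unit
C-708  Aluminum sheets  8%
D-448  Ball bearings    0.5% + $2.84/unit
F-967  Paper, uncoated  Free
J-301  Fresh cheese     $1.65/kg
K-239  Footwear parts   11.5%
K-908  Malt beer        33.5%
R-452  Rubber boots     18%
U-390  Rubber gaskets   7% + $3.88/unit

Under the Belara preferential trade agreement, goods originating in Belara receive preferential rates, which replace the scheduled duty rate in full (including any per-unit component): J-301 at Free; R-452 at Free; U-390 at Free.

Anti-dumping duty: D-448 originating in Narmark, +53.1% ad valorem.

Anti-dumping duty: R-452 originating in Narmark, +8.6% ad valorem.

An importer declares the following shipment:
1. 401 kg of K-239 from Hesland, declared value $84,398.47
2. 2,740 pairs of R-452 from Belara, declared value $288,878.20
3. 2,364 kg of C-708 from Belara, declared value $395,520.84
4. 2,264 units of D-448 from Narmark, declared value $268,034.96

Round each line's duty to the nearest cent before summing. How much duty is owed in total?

$191,443.99

Line 1 (K-239, Hesland, 401 kg, $84,398.47):
Base rate for K-239 is 11.5%.
Duty = $84,398.47 × 11.5% = $9,705.82.
Line 2 (R-452, Belara, 2,740 pairs, $288,878.20):
Base rate for R-452 is 18%.
Origin Belara qualifies under the Ravistan–Belara agreement and R-452 is covered: preferential rate Free applies instead.
The additional-duty order on R-452 targets Narmark, not Belara; it does not apply.
Duty = $288,878.20 × 0% = $0.00.
Line 3 (C-708, Belara, 2,364 kg, $395,520.84):
Base rate for C-708 is 8%.
Origin Belara is the FTA partner but C-708 is not on the preference list; base rate stands.
Duty = $395,520.84 × 8% = $31,641.67.
Line 4 (D-448, Narmark, 2,264 units, $268,034.96):
Base rate for D-448 is 0.5% + $2.84/unit.
Additional duty on D-448 from Narmark: +53.1%. Applied ad valorem rate: 0.5% + 53.1% = 53.6%.
Duty = $268,034.96 × 53.6% + 2,264 × $2.84 = $150,096.50.
Total = $9,705.82 + $0.00 + $31,641.67 + $150,096.50 = $191,443.99.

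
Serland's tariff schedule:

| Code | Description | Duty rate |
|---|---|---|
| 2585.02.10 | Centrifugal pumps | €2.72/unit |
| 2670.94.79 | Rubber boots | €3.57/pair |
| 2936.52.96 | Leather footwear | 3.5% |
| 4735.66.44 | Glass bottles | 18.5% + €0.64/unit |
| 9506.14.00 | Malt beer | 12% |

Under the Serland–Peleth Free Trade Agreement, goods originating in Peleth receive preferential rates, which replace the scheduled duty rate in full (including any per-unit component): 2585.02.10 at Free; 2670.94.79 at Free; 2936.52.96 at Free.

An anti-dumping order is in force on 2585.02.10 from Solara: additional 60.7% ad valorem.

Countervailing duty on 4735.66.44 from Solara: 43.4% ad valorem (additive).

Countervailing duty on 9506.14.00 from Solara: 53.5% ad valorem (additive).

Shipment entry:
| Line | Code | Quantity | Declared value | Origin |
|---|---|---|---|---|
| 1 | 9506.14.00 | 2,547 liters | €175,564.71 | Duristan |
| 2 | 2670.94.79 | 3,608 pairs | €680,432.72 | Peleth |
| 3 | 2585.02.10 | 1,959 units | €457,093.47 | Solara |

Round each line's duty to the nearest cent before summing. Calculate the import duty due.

€303,851.99

Line 1 (9506.14.00, Duristan, 2,547 liters, €175,564.71):
Base rate for 9506.14.00 is 12%.
The additional-duty order on 9506.14.00 targets Solara, not Duristan; it does not apply.
Duty = €175,564.71 × 12% = €21,067.77.
Line 2 (2670.94.79, Peleth, 3,608 pairs, €680,432.72):
Base rate for 2670.94.79 is €3.57/pair.
Origin Peleth qualifies under the Serland–Peleth agreement and 2670.94.79 is covered: preferential rate Free applies instead.
Duty = €680,432.72 × 0% = €0.00.
Line 3 (2585.02.10, Solara, 1,959 units, €457,093.47):
Base rate for 2585.02.10 is €2.72/unit.
2585.02.10 has an FTA preferential rate, but origin Solara is not Peleth; base rate stands.
Additional duty on 2585.02.10 from Solara: +60.7% ad valorem. Applied ad valorem rate = 60.7%.
Duty = €457,093.47 × 60.7% + 1,959 × €2.72 = €282,784.22.
Total = €21,067.77 + €0.00 + €282,784.22 = €303,851.99.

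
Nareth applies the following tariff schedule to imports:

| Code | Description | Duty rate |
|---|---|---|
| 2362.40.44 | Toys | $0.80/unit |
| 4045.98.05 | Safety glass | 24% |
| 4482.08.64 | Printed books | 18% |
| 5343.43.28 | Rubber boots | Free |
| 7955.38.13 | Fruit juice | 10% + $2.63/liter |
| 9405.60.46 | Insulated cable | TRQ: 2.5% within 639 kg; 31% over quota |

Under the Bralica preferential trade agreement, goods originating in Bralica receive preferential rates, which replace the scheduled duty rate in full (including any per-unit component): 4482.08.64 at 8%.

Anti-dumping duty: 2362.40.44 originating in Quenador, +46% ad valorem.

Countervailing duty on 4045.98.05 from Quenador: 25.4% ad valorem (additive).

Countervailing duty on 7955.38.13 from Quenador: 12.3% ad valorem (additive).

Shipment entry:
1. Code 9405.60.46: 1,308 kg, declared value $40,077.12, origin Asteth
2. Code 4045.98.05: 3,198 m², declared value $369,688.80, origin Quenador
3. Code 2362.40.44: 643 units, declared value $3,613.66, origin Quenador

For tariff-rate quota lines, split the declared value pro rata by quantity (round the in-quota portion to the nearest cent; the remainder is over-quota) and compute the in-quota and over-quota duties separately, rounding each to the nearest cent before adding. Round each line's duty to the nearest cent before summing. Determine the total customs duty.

Line 1 (9405.60.46, Asteth, 1,308 kg, $40,077.12):
Code 9405.60.46 is under a tariff-rate quota (threshold 639 kg). In-quota: 639 kg at 2.5%; over-quota: 669 kg at 31%.
Pro-rata value split: in-quota = $40,077.12 × 639/1,308 = $19,578.96; over-quota = $40,077.12 − $19,578.96 = $20,498.16.
In-quota duty = $19,578.96 × 2.5% = $489.47. Over-quota duty = $20,498.16 × 31% = $6,354.43.
Line duty = $489.47 + $6,354.43 = $6,843.90.
Line 2 (4045.98.05, Quenador, 3,198 m², $369,688.80):
Base rate for 4045.98.05 is 24%.
Additional duty on 4045.98.05 from Quenador: +25.4%. Applied ad valorem rate: 24% + 25.4% = 49.4%.
Duty = $369,688.80 × 49.4% = $182,626.27.
Line 3 (2362.40.44, Quenador, 643 units, $3,613.66):
Base rate for 2362.40.44 is $0.80/unit.
Additional duty on 2362.40.44 from Quenador: +46% ad valorem. Applied ad valorem rate = 46%.
Duty = $3,613.66 × 46% + 643 × $0.80 = $2,176.68.
Total = $6,843.90 + $182,626.27 + $2,176.68 = $191,646.85.

$191,646.85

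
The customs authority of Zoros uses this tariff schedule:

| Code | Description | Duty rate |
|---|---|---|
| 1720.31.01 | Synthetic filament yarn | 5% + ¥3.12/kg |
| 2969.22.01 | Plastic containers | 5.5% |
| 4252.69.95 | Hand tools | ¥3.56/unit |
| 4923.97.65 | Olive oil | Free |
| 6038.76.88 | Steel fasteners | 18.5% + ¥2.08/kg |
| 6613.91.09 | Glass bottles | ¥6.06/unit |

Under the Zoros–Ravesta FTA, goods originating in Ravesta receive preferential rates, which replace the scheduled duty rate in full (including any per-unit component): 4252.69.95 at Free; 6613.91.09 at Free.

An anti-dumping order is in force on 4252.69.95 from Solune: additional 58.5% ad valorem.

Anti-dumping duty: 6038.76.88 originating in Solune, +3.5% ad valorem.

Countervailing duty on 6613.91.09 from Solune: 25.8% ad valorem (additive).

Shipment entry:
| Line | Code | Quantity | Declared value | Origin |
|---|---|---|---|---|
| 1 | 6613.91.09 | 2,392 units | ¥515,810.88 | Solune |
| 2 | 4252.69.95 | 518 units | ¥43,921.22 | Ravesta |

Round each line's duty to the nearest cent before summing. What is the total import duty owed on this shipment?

Line 1 (6613.91.09, Solune, 2,392 units, ¥515,810.88):
Base rate for 6613.91.09 is ¥6.06/unit.
6613.91.09 has an FTA preferential rate, but origin Solune is not Ravesta; base rate stands.
Additional duty on 6613.91.09 from Solune: +25.8% ad valorem. Applied ad valorem rate = 25.8%.
Duty = ¥515,810.88 × 25.8% + 2,392 × ¥6.06 = ¥147,574.73.
Line 2 (4252.69.95, Ravesta, 518 units, ¥43,921.22):
Base rate for 4252.69.95 is ¥3.56/unit.
Origin Ravesta qualifies under the Zoros–Ravesta agreement and 4252.69.95 is covered: preferential rate Free applies instead.
The additional-duty order on 4252.69.95 targets Solune, not Ravesta; it does not apply.
Duty = ¥43,921.22 × 0% = ¥0.00.
Total = ¥147,574.73 + ¥0.00 = ¥147,574.73.

¥147,574.73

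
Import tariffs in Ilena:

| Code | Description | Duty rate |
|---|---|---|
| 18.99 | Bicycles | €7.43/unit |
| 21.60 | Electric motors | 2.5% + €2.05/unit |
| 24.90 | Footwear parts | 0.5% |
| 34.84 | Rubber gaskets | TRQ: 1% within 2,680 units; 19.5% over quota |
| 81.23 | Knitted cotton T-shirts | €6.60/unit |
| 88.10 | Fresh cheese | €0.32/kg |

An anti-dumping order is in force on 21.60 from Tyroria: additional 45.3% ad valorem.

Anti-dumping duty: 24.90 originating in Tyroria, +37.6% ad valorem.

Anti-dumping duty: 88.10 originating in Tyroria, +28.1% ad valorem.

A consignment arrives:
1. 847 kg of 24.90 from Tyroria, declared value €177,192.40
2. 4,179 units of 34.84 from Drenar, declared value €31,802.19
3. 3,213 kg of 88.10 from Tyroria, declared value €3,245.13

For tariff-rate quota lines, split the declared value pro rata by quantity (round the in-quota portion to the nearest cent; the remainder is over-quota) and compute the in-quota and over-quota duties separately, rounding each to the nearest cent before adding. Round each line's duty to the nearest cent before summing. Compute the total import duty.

Line 1 (24.90, Tyroria, 847 kg, €177,192.40):
Base rate for 24.90 is 0.5%.
Additional duty on 24.90 from Tyroria: +37.6%. Applied ad valorem rate: 0.5% + 37.6% = 38.1%.
Duty = €177,192.40 × 38.1% = €67,510.30.
Line 2 (34.84, Drenar, 4,179 units, €31,802.19):
Code 34.84 is under a tariff-rate quota (threshold 2,680 units). In-quota: 2,680 units at 1%; over-quota: 1,499 units at 19.5%.
Pro-rata value split: in-quota = €31,802.19 × 2,680/4,179 = €20,394.80; over-quota = €31,802.19 − €20,394.80 = €11,407.39.
In-quota duty = €20,394.80 × 1% = €203.95. Over-quota duty = €11,407.39 × 19.5% = €2,224.44.
Line duty = €203.95 + €2,224.44 = €2,428.39.
Line 3 (88.10, Tyroria, 3,213 kg, €3,245.13):
Base rate for 88.10 is €0.32/kg.
Additional duty on 88.10 from Tyroria: +28.1% ad valorem. Applied ad valorem rate = 28.1%.
Duty = €3,245.13 × 28.1% + 3,213 × €0.32 = €1,940.04.
Total = €67,510.30 + €2,428.39 + €1,940.04 = €71,878.73.

€71,878.73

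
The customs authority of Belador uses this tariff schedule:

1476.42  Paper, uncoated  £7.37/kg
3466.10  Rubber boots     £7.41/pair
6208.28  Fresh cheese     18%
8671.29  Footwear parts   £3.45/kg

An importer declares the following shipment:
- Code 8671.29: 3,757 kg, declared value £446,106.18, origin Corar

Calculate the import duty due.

£12,961.65

Line 1 (8671.29, Corar, 3,757 kg, £446,106.18):
Base rate for 8671.29 is £3.45/kg.
Duty = 3,757 × £3.45 = £12,961.65.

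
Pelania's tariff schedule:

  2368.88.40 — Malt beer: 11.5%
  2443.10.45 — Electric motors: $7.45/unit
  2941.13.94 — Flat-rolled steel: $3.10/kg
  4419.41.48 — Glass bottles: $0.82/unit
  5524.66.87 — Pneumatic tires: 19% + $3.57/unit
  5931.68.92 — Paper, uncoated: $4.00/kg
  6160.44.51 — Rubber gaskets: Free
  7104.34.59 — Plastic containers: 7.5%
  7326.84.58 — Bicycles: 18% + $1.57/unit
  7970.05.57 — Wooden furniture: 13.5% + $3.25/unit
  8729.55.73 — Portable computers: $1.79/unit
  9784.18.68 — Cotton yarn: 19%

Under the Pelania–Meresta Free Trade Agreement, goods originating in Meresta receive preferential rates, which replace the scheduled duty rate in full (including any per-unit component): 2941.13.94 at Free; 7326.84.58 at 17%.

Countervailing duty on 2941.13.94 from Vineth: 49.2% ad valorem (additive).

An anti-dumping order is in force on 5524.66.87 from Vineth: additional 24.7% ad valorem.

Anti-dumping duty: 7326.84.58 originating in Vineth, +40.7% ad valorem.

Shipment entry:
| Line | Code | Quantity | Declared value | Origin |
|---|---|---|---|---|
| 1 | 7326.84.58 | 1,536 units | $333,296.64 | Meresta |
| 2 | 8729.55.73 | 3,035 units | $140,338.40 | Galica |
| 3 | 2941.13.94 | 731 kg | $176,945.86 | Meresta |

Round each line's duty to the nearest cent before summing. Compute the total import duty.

Line 1 (7326.84.58, Meresta, 1,536 units, $333,296.64):
Base rate for 7326.84.58 is 18% + $1.57/unit.
Origin Meresta qualifies under the Pelania–Meresta agreement and 7326.84.58 is covered: preferential rate 17% applies instead.
The additional-duty order on 7326.84.58 targets Vineth, not Meresta; it does not apply.
Duty = $333,296.64 × 17% = $56,660.43.
Line 2 (8729.55.73, Galica, 3,035 units, $140,338.40):
Base rate for 8729.55.73 is $1.79/unit.
Duty = 3,035 × $1.79 = $5,432.65.
Line 3 (2941.13.94, Meresta, 731 kg, $176,945.86):
Base rate for 2941.13.94 is $3.10/kg.
Origin Meresta qualifies under the Pelania–Meresta agreement and 2941.13.94 is covered: preferential rate Free applies instead.
The additional-duty order on 2941.13.94 targets Vineth, not Meresta; it does not apply.
Duty = $176,945.86 × 0% = $0.00.
Total = $56,660.43 + $5,432.65 + $0.00 = $62,093.08.

$62,093.08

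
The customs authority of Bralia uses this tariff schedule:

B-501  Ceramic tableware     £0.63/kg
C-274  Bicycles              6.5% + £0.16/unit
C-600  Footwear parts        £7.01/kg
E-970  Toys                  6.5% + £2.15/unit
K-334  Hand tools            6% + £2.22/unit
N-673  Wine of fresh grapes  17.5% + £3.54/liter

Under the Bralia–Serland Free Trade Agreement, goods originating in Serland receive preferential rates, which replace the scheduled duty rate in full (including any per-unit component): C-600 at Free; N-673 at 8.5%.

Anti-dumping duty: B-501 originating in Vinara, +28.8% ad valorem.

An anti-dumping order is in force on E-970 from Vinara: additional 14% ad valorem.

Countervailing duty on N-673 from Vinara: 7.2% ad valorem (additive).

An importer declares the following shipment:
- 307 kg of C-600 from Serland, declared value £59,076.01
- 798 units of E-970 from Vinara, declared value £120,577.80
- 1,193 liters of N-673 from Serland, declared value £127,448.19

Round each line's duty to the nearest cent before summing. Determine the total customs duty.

Line 1 (C-600, Serland, 307 kg, £59,076.01):
Base rate for C-600 is £7.01/kg.
Origin Serland qualifies under the Bralia–Serland agreement and C-600 is covered: preferential rate Free applies instead.
Duty = £59,076.01 × 0% = £0.00.
Line 2 (E-970, Vinara, 798 units, £120,577.80):
Base rate for E-970 is 6.5% + £2.15/unit.
Additional duty on E-970 from Vinara: +14%. Applied ad valorem rate: 6.5% + 14% = 20.5%.
Duty = £120,577.80 × 20.5% + 798 × £2.15 = £26,434.15.
Line 3 (N-673, Serland, 1,193 liters, £127,448.19):
Base rate for N-673 is 17.5% + £3.54/liter.
Origin Serland qualifies under the Bralia–Serland agreement and N-673 is covered: preferential rate 8.5% applies instead.
The additional-duty order on N-673 targets Vinara, not Serland; it does not apply.
Duty = £127,448.19 × 8.5% = £10,833.10.
Total = £0.00 + £26,434.15 + £10,833.10 = £37,267.25.

£37,267.25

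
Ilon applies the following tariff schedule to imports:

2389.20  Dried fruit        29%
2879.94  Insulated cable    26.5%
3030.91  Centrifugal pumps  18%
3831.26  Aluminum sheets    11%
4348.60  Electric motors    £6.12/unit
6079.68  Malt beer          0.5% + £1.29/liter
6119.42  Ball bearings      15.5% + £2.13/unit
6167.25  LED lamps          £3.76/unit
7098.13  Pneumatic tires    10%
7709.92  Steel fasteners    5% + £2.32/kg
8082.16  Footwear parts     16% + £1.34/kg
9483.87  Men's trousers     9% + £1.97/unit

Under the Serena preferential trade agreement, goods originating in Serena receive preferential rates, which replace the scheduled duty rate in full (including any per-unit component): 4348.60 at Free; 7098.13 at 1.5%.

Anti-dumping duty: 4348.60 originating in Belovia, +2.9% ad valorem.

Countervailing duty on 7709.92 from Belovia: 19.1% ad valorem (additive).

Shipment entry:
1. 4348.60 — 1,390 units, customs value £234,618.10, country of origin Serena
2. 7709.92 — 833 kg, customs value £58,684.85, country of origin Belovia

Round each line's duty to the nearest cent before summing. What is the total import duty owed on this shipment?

Line 1 (4348.60, Serena, 1,390 units, £234,618.10):
Base rate for 4348.60 is £6.12/unit.
Origin Serena qualifies under the Ilon–Serena agreement and 4348.60 is covered: preferential rate Free applies instead.
The additional-duty order on 4348.60 targets Belovia, not Serena; it does not apply.
Duty = £234,618.10 × 0% = £0.00.
Line 2 (7709.92, Belovia, 833 kg, £58,684.85):
Base rate for 7709.92 is 5% + £2.32/kg.
Additional duty on 7709.92 from Belovia: +19.1%. Applied ad valorem rate: 5% + 19.1% = 24.1%.
Duty = £58,684.85 × 24.1% + 833 × £2.32 = £16,075.61.
Total = £0.00 + £16,075.61 = £16,075.61.

£16,075.61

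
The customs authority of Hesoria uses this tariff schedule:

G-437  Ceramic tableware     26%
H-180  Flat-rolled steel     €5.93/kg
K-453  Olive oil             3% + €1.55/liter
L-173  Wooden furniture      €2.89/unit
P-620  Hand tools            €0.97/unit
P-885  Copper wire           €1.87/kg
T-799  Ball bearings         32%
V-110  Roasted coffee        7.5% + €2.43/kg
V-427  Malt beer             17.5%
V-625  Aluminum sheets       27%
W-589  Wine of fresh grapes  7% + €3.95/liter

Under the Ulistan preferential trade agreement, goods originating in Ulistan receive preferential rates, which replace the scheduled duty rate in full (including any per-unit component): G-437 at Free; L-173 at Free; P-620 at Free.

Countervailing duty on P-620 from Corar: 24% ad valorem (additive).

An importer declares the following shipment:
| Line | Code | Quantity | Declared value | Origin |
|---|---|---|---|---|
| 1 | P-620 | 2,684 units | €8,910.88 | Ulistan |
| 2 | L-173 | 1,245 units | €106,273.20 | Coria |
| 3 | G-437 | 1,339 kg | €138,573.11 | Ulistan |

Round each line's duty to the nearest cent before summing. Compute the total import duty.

€3,598.05

Line 1 (P-620, Ulistan, 2,684 units, €8,910.88):
Base rate for P-620 is €0.97/unit.
Origin Ulistan qualifies under the Hesoria–Ulistan agreement and P-620 is covered: preferential rate Free applies instead.
The additional-duty order on P-620 targets Corar, not Ulistan; it does not apply.
Duty = €8,910.88 × 0% = €0.00.
Line 2 (L-173, Coria, 1,245 units, €106,273.20):
Base rate for L-173 is €2.89/unit.
L-173 has an FTA preferential rate, but origin Coria is not Ulistan; base rate stands.
Duty = 1,245 × €2.89 = €3,598.05.
Line 3 (G-437, Ulistan, 1,339 kg, €138,573.11):
Base rate for G-437 is 26%.
Origin Ulistan qualifies under the Hesoria–Ulistan agreement and G-437 is covered: preferential rate Free applies instead.
Duty = €138,573.11 × 0% = €0.00.
Total = €0.00 + €3,598.05 + €0.00 = €3,598.05.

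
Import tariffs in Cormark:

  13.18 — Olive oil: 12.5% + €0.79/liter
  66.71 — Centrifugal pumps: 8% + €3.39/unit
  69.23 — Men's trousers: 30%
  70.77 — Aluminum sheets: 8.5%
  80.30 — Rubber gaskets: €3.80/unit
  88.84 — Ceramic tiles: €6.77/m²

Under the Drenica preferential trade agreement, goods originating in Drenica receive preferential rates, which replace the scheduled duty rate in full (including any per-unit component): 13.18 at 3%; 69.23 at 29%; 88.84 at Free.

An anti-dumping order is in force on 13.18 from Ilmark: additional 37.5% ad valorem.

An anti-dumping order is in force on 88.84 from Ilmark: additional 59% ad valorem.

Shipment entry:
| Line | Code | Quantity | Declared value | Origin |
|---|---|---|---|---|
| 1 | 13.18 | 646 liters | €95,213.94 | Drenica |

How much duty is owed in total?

€2,856.42

Line 1 (13.18, Drenica, 646 liters, €95,213.94):
Base rate for 13.18 is 12.5% + €0.79/liter.
Origin Drenica qualifies under the Cormark–Drenica agreement and 13.18 is covered: preferential rate 3% applies instead.
The additional-duty order on 13.18 targets Ilmark, not Drenica; it does not apply.
Duty = €95,213.94 × 3% = €2,856.42.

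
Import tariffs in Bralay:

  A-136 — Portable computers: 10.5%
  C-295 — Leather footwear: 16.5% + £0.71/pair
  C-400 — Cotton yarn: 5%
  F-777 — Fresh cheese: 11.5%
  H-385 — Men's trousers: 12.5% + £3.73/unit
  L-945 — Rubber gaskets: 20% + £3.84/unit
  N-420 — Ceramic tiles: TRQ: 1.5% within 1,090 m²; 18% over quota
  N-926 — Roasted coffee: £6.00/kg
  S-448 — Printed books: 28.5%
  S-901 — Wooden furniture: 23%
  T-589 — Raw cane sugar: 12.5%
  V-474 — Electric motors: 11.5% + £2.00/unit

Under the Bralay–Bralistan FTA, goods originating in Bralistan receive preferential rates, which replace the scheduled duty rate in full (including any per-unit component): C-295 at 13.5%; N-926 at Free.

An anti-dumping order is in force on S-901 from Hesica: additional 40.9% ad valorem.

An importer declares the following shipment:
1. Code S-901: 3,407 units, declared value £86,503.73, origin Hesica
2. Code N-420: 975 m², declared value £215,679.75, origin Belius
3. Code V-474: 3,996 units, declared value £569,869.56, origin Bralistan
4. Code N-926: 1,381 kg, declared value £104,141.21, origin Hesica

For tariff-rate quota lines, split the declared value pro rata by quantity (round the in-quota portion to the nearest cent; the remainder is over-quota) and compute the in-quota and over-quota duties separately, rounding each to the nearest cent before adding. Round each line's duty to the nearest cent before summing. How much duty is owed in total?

£140,324.08

Line 1 (S-901, Hesica, 3,407 units, £86,503.73):
Base rate for S-901 is 23%.
Additional duty on S-901 from Hesica: +40.9%. Applied ad valorem rate: 23% + 40.9% = 63.9%.
Duty = £86,503.73 × 63.9% = £55,275.88.
Line 2 (N-420, Belius, 975 m², £215,679.75):
Code N-420 is under a tariff-rate quota (threshold 1,090 m²). Quantity 975 m² is within the quota, so the in-quota rate 1.5% applies to the full value.
Duty = £215,679.75 × 1.5% = £3,235.20.
Line 3 (V-474, Bralistan, 3,996 units, £569,869.56):
Base rate for V-474 is 11.5% + £2.00/unit.
Origin Bralistan is the FTA partner but V-474 is not on the preference list; base rate stands.
Duty = £569,869.56 × 11.5% + 3,996 × £2.00 = £73,527.00.
Line 4 (N-926, Hesica, 1,381 kg, £104,141.21):
Base rate for N-926 is £6.00/kg.
N-926 has an FTA preferential rate, but origin Hesica is not Bralistan; base rate stands.
Duty = 1,381 × £6.00 = £8,286.00.
Total = £55,275.88 + £3,235.20 + £73,527.00 + £8,286.00 = £140,324.08.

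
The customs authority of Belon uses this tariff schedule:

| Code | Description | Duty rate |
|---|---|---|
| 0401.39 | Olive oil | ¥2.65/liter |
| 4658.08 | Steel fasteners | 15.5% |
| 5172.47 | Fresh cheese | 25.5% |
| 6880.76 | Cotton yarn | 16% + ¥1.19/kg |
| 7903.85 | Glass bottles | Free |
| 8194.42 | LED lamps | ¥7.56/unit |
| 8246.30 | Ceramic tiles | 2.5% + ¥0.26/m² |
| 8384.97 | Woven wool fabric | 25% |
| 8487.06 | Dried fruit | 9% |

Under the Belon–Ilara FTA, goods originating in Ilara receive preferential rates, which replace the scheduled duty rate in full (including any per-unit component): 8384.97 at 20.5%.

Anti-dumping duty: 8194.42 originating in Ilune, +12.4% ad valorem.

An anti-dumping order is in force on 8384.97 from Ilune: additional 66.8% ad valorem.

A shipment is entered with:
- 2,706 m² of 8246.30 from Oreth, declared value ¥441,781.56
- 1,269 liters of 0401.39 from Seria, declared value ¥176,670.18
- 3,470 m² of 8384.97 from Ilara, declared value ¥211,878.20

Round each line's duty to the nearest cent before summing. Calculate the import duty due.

¥58,545.98

Line 1 (8246.30, Oreth, 2,706 m², ¥441,781.56):
Base rate for 8246.30 is 2.5% + ¥0.26/m².
Duty = ¥441,781.56 × 2.5% + 2,706 × ¥0.26 = ¥11,748.10.
Line 2 (0401.39, Seria, 1,269 liters, ¥176,670.18):
Base rate for 0401.39 is ¥2.65/liter.
Duty = 1,269 × ¥2.65 = ¥3,362.85.
Line 3 (8384.97, Ilara, 3,470 m², ¥211,878.20):
Base rate for 8384.97 is 25%.
Origin Ilara qualifies under the Belon–Ilara agreement and 8384.97 is covered: preferential rate 20.5% applies instead.
The additional-duty order on 8384.97 targets Ilune, not Ilara; it does not apply.
Duty = ¥211,878.20 × 20.5% = ¥43,435.03.
Total = ¥11,748.10 + ¥3,362.85 + ¥43,435.03 = ¥58,545.98.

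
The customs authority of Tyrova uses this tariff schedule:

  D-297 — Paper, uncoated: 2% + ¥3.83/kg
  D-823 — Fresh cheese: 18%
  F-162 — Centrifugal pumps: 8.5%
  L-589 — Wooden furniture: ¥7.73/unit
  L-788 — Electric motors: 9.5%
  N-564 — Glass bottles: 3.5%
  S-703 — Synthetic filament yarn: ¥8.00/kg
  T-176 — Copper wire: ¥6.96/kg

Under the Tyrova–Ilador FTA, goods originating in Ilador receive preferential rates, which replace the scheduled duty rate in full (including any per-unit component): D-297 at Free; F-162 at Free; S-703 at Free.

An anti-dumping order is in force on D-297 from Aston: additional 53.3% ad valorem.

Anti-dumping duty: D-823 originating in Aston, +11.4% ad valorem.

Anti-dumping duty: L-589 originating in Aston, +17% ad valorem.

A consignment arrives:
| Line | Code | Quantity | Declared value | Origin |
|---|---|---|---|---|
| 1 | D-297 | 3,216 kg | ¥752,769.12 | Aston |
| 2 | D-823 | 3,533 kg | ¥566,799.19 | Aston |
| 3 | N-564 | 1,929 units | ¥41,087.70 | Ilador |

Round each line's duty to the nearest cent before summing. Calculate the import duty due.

¥596,675.63

Line 1 (D-297, Aston, 3,216 kg, ¥752,769.12):
Base rate for D-297 is 2% + ¥3.83/kg.
D-297 has an FTA preferential rate, but origin Aston is not Ilador; base rate stands.
Additional duty on D-297 from Aston: +53.3%. Applied ad valorem rate: 2% + 53.3% = 55.3%.
Duty = ¥752,769.12 × 55.3% + 3,216 × ¥3.83 = ¥428,598.60.
Line 2 (D-823, Aston, 3,533 kg, ¥566,799.19):
Base rate for D-823 is 18%.
Additional duty on D-823 from Aston: +11.4%. Applied ad valorem rate: 18% + 11.4% = 29.4%.
Duty = ¥566,799.19 × 29.4% = ¥166,638.96.
Line 3 (N-564, Ilador, 1,929 units, ¥41,087.70):
Base rate for N-564 is 3.5%.
Origin Ilador is the FTA partner but N-564 is not on the preference list; base rate stands.
Duty = ¥41,087.70 × 3.5% = ¥1,438.07.
Total = ¥428,598.60 + ¥166,638.96 + ¥1,438.07 = ¥596,675.63.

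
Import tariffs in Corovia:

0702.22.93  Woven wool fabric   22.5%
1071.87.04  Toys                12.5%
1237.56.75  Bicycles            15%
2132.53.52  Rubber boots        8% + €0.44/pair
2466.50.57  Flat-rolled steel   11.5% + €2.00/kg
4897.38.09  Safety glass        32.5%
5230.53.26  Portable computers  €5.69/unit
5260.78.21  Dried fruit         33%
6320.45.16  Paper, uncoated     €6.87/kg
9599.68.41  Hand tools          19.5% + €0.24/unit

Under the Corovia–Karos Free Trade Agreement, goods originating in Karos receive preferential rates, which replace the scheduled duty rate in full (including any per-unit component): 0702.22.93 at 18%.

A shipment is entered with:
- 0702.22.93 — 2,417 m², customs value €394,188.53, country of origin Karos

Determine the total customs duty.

€70,953.94

Line 1 (0702.22.93, Karos, 2,417 m², €394,188.53):
Base rate for 0702.22.93 is 22.5%.
Origin Karos qualifies under the Corovia–Karos agreement and 0702.22.93 is covered: preferential rate 18% applies instead.
Duty = €394,188.53 × 18% = €70,953.94.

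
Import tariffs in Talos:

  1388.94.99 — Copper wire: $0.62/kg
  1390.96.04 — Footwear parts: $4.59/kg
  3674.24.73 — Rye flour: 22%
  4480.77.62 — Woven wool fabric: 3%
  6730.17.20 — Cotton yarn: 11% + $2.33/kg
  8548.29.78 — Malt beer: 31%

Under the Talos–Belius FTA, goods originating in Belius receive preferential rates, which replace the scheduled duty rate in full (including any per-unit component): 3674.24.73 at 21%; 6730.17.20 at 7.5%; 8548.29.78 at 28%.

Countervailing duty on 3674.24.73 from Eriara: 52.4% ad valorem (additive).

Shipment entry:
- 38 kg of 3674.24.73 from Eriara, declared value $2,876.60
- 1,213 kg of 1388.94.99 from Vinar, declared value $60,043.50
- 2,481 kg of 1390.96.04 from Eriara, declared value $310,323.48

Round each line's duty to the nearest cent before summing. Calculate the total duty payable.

$14,280.04

Line 1 (3674.24.73, Eriara, 38 kg, $2,876.60):
Base rate for 3674.24.73 is 22%.
3674.24.73 has an FTA preferential rate, but origin Eriara is not Belius; base rate stands.
Additional duty on 3674.24.73 from Eriara: +52.4%. Applied ad valorem rate: 22% + 52.4% = 74.4%.
Duty = $2,876.60 × 74.4% = $2,140.19.
Line 2 (1388.94.99, Vinar, 1,213 kg, $60,043.50):
Base rate for 1388.94.99 is $0.62/kg.
Duty = 1,213 × $0.62 = $752.06.
Line 3 (1390.96.04, Eriara, 2,481 kg, $310,323.48):
Base rate for 1390.96.04 is $4.59/kg.
Duty = 2,481 × $4.59 = $11,387.79.
Total = $2,140.19 + $752.06 + $11,387.79 = $14,280.04.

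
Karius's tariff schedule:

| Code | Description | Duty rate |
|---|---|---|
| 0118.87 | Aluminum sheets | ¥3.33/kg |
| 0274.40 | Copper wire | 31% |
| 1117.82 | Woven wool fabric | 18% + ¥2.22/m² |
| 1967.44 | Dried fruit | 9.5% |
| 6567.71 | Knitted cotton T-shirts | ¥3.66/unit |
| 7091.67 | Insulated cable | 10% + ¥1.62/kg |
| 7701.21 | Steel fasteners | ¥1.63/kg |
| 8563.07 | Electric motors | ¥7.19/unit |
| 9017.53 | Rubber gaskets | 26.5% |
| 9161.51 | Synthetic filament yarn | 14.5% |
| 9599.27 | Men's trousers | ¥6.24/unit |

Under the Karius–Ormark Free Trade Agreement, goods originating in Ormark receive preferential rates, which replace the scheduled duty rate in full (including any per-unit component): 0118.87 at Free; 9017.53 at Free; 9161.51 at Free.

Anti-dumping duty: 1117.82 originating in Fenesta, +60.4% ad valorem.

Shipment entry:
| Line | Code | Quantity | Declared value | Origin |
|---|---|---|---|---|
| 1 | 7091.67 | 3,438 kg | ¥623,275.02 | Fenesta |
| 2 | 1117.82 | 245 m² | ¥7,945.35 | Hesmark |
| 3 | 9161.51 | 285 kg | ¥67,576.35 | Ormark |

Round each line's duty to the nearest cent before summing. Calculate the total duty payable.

Line 1 (7091.67, Fenesta, 3,438 kg, ¥623,275.02):
Base rate for 7091.67 is 10% + ¥1.62/kg.
Duty = ¥623,275.02 × 10% + 3,438 × ¥1.62 = ¥67,897.06.
Line 2 (1117.82, Hesmark, 245 m², ¥7,945.35):
Base rate for 1117.82 is 18% + ¥2.22/m².
The additional-duty order on 1117.82 targets Fenesta, not Hesmark; it does not apply.
Duty = ¥7,945.35 × 18% + 245 × ¥2.22 = ¥1,974.06.
Line 3 (9161.51, Ormark, 285 kg, ¥67,576.35):
Base rate for 9161.51 is 14.5%.
Origin Ormark qualifies under the Karius–Ormark agreement and 9161.51 is covered: preferential rate Free applies instead.
Duty = ¥67,576.35 × 0% = ¥0.00.
Total = ¥67,897.06 + ¥1,974.06 + ¥0.00 = ¥69,871.12.

¥69,871.12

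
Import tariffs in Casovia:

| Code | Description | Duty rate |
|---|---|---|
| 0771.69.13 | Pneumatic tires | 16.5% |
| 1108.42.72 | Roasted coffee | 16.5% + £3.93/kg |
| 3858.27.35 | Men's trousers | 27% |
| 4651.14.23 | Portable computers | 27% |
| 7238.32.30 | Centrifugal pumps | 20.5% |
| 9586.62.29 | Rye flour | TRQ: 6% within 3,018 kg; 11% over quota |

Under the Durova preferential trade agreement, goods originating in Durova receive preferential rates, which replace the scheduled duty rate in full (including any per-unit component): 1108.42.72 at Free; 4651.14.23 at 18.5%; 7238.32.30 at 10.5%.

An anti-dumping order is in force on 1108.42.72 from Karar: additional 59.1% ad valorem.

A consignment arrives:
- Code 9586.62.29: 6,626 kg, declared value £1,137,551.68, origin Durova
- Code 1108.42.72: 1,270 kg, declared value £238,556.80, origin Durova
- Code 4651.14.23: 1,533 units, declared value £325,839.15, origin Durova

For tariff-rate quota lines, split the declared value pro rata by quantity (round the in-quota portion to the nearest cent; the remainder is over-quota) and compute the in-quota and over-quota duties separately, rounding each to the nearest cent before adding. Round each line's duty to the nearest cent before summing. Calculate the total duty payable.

Line 1 (9586.62.29, Durova, 6,626 kg, £1,137,551.68):
Code 9586.62.29 is under a tariff-rate quota (threshold 3,018 kg). In-quota: 3,018 kg at 6%; over-quota: 3,608 kg at 11%.
Pro-rata value split: in-quota = £1,137,551.68 × 3,018/6,626 = £518,130.24; over-quota = £1,137,551.68 − £518,130.24 = £619,421.44.
In-quota duty = £518,130.24 × 6% = £31,087.81. Over-quota duty = £619,421.44 × 11% = £68,136.36.
Line duty = £31,087.81 + £68,136.36 = £99,224.17.
Line 2 (1108.42.72, Durova, 1,270 kg, £238,556.80):
Base rate for 1108.42.72 is 16.5% + £3.93/kg.
Origin Durova qualifies under the Casovia–Durova agreement and 1108.42.72 is covered: preferential rate Free applies instead.
The additional-duty order on 1108.42.72 targets Karar, not Durova; it does not apply.
Duty = £238,556.80 × 0% = £0.00.
Line 3 (4651.14.23, Durova, 1,533 units, £325,839.15):
Base rate for 4651.14.23 is 27%.
Origin Durova qualifies under the Casovia–Durova agreement and 4651.14.23 is covered: preferential rate 18.5% applies instead.
Duty = £325,839.15 × 18.5% = £60,280.24.
Total = £99,224.17 + £0.00 + £60,280.24 = £159,504.41.

£159,504.41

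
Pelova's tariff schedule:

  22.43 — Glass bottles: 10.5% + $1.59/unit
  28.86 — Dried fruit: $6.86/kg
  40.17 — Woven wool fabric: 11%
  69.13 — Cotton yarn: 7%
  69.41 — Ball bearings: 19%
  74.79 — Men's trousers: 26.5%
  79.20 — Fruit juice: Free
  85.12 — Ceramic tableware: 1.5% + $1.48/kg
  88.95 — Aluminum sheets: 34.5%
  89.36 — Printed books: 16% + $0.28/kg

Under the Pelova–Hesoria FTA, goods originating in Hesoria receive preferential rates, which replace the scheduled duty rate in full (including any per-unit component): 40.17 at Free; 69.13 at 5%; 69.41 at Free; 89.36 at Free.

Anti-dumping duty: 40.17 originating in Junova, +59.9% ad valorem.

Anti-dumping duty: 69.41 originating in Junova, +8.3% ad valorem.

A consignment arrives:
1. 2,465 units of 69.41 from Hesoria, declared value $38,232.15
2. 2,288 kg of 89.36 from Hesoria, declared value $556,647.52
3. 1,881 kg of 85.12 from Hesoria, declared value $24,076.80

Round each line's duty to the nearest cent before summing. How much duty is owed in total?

$3,145.03

Line 1 (69.41, Hesoria, 2,465 units, $38,232.15):
Base rate for 69.41 is 19%.
Origin Hesoria qualifies under the Pelova–Hesoria agreement and 69.41 is covered: preferential rate Free applies instead.
The additional-duty order on 69.41 targets Junova, not Hesoria; it does not apply.
Duty = $38,232.15 × 0% = $0.00.
Line 2 (89.36, Hesoria, 2,288 kg, $556,647.52):
Base rate for 89.36 is 16% + $0.28/kg.
Origin Hesoria qualifies under the Pelova–Hesoria agreement and 89.36 is covered: preferential rate Free applies instead.
Duty = $556,647.52 × 0% = $0.00.
Line 3 (85.12, Hesoria, 1,881 kg, $24,076.80):
Base rate for 85.12 is 1.5% + $1.48/kg.
Origin Hesoria is the FTA partner but 85.12 is not on the preference list; base rate stands.
Duty = $24,076.80 × 1.5% + 1,881 × $1.48 = $3,145.03.
Total = $0.00 + $0.00 + $3,145.03 = $3,145.03.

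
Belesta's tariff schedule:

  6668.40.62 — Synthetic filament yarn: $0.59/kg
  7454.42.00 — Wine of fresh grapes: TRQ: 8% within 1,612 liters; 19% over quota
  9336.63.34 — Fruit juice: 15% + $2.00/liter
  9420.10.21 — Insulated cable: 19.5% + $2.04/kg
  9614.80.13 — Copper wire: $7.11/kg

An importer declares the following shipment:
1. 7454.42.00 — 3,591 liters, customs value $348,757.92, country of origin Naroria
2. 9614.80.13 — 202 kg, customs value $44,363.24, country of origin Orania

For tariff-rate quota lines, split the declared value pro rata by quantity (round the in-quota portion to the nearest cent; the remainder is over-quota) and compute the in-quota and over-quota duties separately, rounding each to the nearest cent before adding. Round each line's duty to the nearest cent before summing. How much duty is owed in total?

Line 1 (7454.42.00, Naroria, 3,591 liters, $348,757.92):
Code 7454.42.00 is under a tariff-rate quota (threshold 1,612 liters). In-quota: 1,612 liters at 8%; over-quota: 1,979 liters at 19%.
Pro-rata value split: in-quota = $348,757.92 × 1,612/3,591 = $156,557.44; over-quota = $348,757.92 − $156,557.44 = $192,200.48.
In-quota duty = $156,557.44 × 8% = $12,524.60. Over-quota duty = $192,200.48 × 19% = $36,518.09.
Line duty = $12,524.60 + $36,518.09 = $49,042.69.
Line 2 (9614.80.13, Orania, 202 kg, $44,363.24):
Base rate for 9614.80.13 is $7.11/kg.
Duty = 202 × $7.11 = $1,436.22.
Total = $49,042.69 + $1,436.22 = $50,478.91.

$50,478.91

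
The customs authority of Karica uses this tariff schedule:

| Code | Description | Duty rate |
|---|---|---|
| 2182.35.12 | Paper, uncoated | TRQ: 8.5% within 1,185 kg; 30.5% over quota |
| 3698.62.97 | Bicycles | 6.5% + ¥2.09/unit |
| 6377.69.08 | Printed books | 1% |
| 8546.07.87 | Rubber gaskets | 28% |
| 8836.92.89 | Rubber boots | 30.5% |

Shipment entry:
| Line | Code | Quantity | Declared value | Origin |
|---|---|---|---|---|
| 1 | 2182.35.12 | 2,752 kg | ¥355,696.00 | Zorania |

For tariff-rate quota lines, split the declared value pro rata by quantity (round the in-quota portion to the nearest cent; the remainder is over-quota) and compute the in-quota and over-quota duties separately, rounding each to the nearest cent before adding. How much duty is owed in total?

Line 1 (2182.35.12, Zorania, 2,752 kg, ¥355,696.00):
Code 2182.35.12 is under a tariff-rate quota (threshold 1,185 kg). In-quota: 1,185 kg at 8.5%; over-quota: 1,567 kg at 30.5%.
Pro-rata value split: in-quota = ¥355,696.00 × 1,185/2,752 = ¥153,161.25; over-quota = ¥355,696.00 − ¥153,161.25 = ¥202,534.75.
In-quota duty = ¥153,161.25 × 8.5% = ¥13,018.71. Over-quota duty = ¥202,534.75 × 30.5% = ¥61,773.10.
Line duty = ¥13,018.71 + ¥61,773.10 = ¥74,791.81.

¥74,791.81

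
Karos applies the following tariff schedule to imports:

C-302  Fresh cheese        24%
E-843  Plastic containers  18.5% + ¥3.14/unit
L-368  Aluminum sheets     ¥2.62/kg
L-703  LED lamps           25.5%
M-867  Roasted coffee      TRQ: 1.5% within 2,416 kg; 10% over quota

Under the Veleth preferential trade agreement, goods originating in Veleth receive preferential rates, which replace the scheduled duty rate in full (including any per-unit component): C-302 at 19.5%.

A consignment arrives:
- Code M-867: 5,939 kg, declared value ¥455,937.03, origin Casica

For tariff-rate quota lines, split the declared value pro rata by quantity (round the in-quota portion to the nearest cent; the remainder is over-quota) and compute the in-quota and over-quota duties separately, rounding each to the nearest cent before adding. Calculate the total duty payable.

Line 1 (M-867, Casica, 5,939 kg, ¥455,937.03):
Code M-867 is under a tariff-rate quota (threshold 2,416 kg). In-quota: 2,416 kg at 1.5%; over-quota: 3,523 kg at 10%.
Pro-rata value split: in-quota = ¥455,937.03 × 2,416/5,939 = ¥185,476.32; over-quota = ¥455,937.03 − ¥185,476.32 = ¥270,460.71.
In-quota duty = ¥185,476.32 × 1.5% = ¥2,782.14. Over-quota duty = ¥270,460.71 × 10% = ¥27,046.07.
Line duty = ¥2,782.14 + ¥27,046.07 = ¥29,828.21.

¥29,828.21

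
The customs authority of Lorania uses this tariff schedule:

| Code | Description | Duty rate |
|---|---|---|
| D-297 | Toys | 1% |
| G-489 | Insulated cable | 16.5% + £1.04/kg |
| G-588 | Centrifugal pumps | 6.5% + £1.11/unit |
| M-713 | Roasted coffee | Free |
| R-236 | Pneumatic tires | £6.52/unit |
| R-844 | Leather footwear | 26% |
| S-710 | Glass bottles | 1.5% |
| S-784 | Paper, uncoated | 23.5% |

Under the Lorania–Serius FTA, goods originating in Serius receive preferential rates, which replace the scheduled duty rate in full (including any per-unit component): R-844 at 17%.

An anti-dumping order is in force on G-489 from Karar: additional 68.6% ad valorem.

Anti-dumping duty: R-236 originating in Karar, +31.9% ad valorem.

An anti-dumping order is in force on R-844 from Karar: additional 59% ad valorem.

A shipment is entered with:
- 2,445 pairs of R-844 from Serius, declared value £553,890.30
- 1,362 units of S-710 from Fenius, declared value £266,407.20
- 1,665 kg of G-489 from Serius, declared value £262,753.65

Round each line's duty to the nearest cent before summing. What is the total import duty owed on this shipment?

£143,243.41

Line 1 (R-844, Serius, 2,445 pairs, £553,890.30):
Base rate for R-844 is 26%.
Origin Serius qualifies under the Lorania–Serius agreement and R-844 is covered: preferential rate 17% applies instead.
The additional-duty order on R-844 targets Karar, not Serius; it does not apply.
Duty = £553,890.30 × 17% = £94,161.35.
Line 2 (S-710, Fenius, 1,362 units, £266,407.20):
Base rate for S-710 is 1.5%.
Duty = £266,407.20 × 1.5% = £3,996.11.
Line 3 (G-489, Serius, 1,665 kg, £262,753.65):
Base rate for G-489 is 16.5% + £1.04/kg.
Origin Serius is the FTA partner but G-489 is not on the preference list; base rate stands.
The additional-duty order on G-489 targets Karar, not Serius; it does not apply.
Duty = £262,753.65 × 16.5% + 1,665 × £1.04 = £45,085.95.
Total = £94,161.35 + £3,996.11 + £45,085.95 = £143,243.41.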